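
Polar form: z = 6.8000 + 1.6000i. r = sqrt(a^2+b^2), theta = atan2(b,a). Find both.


r = sqrt(46.24+2.56) = sqrt(48.8) = 6.9857
theta = atan2(1.6, 6.8) = 13.2405 degrees

r = 6.9857, theta = 13.2405 degrees


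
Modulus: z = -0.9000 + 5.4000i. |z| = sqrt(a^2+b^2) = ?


|z| = sqrt((-0.9)^2 + 5.4^2) = sqrt(0.81 + 29.16) = sqrt(29.97) = 5.4745

|z| = 5.4745


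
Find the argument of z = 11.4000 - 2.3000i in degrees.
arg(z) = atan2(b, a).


Re = 11.4, Im = -2.3
arg = atan2(-2.3, 11.4) = -11.4066 degrees

arg(z) = -11.4066 degrees


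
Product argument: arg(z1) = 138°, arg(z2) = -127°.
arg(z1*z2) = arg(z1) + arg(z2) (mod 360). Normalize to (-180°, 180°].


arg(z1*z2) = 138° - 127° = 11°
Normalized to (-180°, 180°]: 11°

11°


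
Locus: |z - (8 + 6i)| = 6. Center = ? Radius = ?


|z - z0| = r is a circle with center z0 and radius r.
Center = (8, 6), radius = 6

Circle with center (8, 6) and radius 6


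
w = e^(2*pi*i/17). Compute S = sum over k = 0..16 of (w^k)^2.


The roots are w_k = w^k with w = e^(2*pi*i/17), and (w^k)^2 = (w^2)^k.
So S = 1 + u + u^2 + ... + u^(16) with u = w^2.
2 = 0*17 + 2, so 2 is not a multiple of 17: u = w^2 ≠ 1 (w is a primitive 17th root), while u^17 = (w^17)^2 = 1.
Geometric series: S = (1 - u^17)/(1 - u) = (1 - 1)/(1 - u) = 0

S = 0


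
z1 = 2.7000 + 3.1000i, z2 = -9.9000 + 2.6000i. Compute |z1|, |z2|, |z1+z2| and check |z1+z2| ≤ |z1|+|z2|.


|z1| = sqrt(2.7^2 + 3.1^2) = sqrt(16.9) = 4.1110
|z2| = sqrt((-9.9)^2 + 2.6^2) = sqrt(104.77) = 10.2357
z1+z2 = -7.2000 + 5.7000i
|z1+z2| = sqrt(84.33) = 9.1831
|z1|+|z2| = 4.1110 + 10.2357 = 14.3467

|z1+z2| = 9.1831 ≤ |z1|+|z2| = 14.3467 (verified)


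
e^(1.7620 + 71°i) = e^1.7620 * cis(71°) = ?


e^1.7620 = 5.8241
cos(71°) = 0.325568
sin(71°) = 0.94552
Real = 5.8241*0.325568 = 1.8961
Imag = 5.8241*0.94552 = 5.5068

1.8961 + 5.5068i


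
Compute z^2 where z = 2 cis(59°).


r^2 = 2^2 = 4
n*theta = 2*59° = 118° = 118° (mod 360)
a = 4*cos(118°) = -1.8779
b = 4*sin(118°) = 3.5318

4 cis(118°) = -1.8779 + 3.5318i


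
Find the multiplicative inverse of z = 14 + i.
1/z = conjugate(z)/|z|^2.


|z|^2 = 196+1 = 197
1/z = (14 - 1i)/197

1/z = 0.0711 - 0.0051i


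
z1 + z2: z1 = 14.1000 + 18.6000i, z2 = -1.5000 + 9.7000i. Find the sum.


Real: 14.1 - 1.5 = 12.6
Imag: 18.6 + 9.7 = 28.3

12.6000 + 28.3000i


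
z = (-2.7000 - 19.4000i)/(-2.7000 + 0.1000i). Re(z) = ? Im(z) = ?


Multiply by conjugate: (-2.7000 - 19.4000i)(-2.7000 - 0.1000i) / ((-2.7)^2 + 0.1^2)
Numerator real = -2.7*(-2.7) - (19.4)*0.1 = 5.35
Numerator imag = -19.4*(-2.7) - (-2.7)*0.1 = 52.65
Denominator = 7.3
Re(z) = 5.35/7.3 = 0.7329
Im(z) = 52.65/7.3 = 7.2123

Re(z) = 0.7329, Im(z) = 7.2123


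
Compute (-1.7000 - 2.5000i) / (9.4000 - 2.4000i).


Conjugate of z2 = 9.4000 + 2.4000i
Numerator: (-1.7000 - 2.5000i)(9.4000 + 2.4000i) = -9.9800 - 27.5800i
Denominator: 9.4^2 + (-2.4)^2 = 94.12
Result = (-9.9800 - 27.5800i)/94.12

-0.1060 - 0.2930i


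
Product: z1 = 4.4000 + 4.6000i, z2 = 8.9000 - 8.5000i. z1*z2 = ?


Real = 4.4*8.9 - 4.6*(-8.5) = 39.16 - (-39.1) = 78.26
Imag = 4.4*(-8.5) + 8.9*4.6 = -37.4 + 40.94 = 3.54

78.2600 + 3.5400i


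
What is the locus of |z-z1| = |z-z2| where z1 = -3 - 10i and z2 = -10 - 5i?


Equal distances means the locus is the perpendicular bisector of z1 and z2.
Midpoint = ((-3+(-10))/2, (-10+(-5))/2) = (-6.5000, -7.5000)

Perpendicular bisector through (-6.5000, -7.5000)


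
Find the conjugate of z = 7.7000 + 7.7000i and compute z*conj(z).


z_bar = 7.7000 - 7.7000i
z*z_bar = 7.7^2 + 7.7^2 = 59.29 + 59.29 = 118.58

z_bar = 7.7000 - 7.7000i, z*z_bar = 118.58


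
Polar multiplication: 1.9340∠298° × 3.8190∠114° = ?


r = 1.9340 * 3.8190 = 7.3859
theta = 298° + 114° = 412° = 52° (mod 360)

7.3859 cis(52°)


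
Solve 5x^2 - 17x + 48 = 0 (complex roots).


disc = (-17)^2 - 4*5*48 = 289 - 960 = -671
sqrt(|disc|) = sqrt(671) = 25.9037
Real part = 17/(2*5) = 1.7000
Imag part = 25.9037/(2*5) = 2.5904

1.7000 ± 2.5904i


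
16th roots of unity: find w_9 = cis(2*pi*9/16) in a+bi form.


Angle = 360*9/16 = 202.5°
a = cos(202.5°) = -0.9239
b = sin(202.5°) = -0.3827

-0.9239 - 0.3827i


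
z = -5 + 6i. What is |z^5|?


|z| = sqrt(25+36) = sqrt(61) = 7.8102
|z^5| = |z|^5 = (sqrt(61))^5 = 61^2 * sqrt(61) = 3721*sqrt(61)

|z^5| = 3721*sqrt(61) ≈ 29061.9390


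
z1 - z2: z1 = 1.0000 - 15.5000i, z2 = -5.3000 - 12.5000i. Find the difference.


Real: 1 + 5.3 = 6.3
Imag: -15.5 + 12.5 = -3

6.3000 - 3.0000i


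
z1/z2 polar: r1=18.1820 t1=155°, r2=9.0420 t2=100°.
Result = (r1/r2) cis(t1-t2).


r = 18.1820 / 9.0420 = 2.0108
theta = 155° - 100° = 55° = 55° (mod 360)

2.0108 cis(55°)


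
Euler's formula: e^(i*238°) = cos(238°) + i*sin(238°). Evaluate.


cos(238°) = -0.5299
sin(238°) = -0.8480

e^(i*238°) = -0.5299 - 0.8480i


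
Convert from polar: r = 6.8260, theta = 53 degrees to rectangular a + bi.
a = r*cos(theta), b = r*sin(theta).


a = 6.8260*cos(53°) = 6.8260*0.60182 = 4.1080
b = 6.8260*sin(53°) = 6.8260*0.79864 = 5.4515

4.1080 + 5.4515i


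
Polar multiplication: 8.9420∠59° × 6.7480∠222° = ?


r = 8.9420 * 6.7480 = 60.3406
theta = 59° + 222° = 281° = 281° (mod 360)

60.3406 cis(281°)


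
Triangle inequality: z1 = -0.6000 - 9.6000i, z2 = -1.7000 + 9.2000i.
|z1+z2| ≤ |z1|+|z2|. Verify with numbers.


|z1| = sqrt((-0.6)^2 + (-9.6)^2) = sqrt(92.52) = 9.6187
|z2| = sqrt((-1.7)^2 + 9.2^2) = sqrt(87.53) = 9.3557
z1+z2 = -2.3000 - 0.4000i
|z1+z2| = sqrt(5.45) = 2.3345
|z1|+|z2| = 9.6187 + 9.3557 = 18.9744

|z1+z2| = 2.3345 ≤ |z1|+|z2| = 18.9744 (verified)


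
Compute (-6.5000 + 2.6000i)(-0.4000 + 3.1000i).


Real = -6.5*(-0.4) - 2.6*3.1 = 2.6 - 8.06 = -5.46
Imag = -6.5*3.1 - (0.4)*2.6 = -20.15 - (1.04) = -21.19

-5.4600 - 21.1900i


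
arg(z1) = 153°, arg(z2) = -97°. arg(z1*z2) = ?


arg(z1*z2) = 153° - 97° = 56°
Normalized to (-180°, 180°]: 56°

56°


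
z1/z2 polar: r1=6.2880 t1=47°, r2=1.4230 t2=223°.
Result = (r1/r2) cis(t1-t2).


r = 6.2880 / 1.4230 = 4.4188
theta = 47° - 223° = -176° = 184° (mod 360)

4.4188 cis(184°)


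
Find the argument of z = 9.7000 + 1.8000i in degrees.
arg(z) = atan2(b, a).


Re = 9.7, Im = 1.8
arg = atan2(1.8, 9.7) = 10.5126 degrees

arg(z) = 10.5126 degrees


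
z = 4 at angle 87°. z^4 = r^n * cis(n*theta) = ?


r^4 = 4^4 = 256
n*theta = 4*87° = 348° = 348° (mod 360)
a = 256*cos(348°) = 250.4058
b = 256*sin(348°) = -53.2254

256 cis(348°) = 250.4058 - 53.2254i


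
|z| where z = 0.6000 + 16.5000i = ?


|z| = sqrt(0.6^2 + 16.5^2) = sqrt(0.36 + 272.25) = sqrt(272.61) = 16.5109

|z| = 16.5109


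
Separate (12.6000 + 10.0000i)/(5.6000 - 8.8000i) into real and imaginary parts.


Multiply by conjugate: (12.6000 + 10.0000i)(5.6000 + 8.8000i) / (5.6^2 + (-8.8)^2)
Numerator real = 12.6*5.6 + 10*(-8.8) = -17.44
Numerator imag = 10*5.6 - 12.6*(-8.8) = 166.88
Denominator = 108.8
Re(z) = -17.44/108.8 = -0.1603
Im(z) = 166.88/108.8 = 1.5338

Re(z) = -0.1603, Im(z) = 1.5338


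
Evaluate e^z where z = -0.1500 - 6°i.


e^-0.1500 = 0.8607
cos(-6°) = 0.9945
sin(-6°) = -0.10453
Real = 0.8607*0.9945 = 0.8560
Imag = 0.8607*(-0.10453) = -0.0900

0.8560 - 0.0900i


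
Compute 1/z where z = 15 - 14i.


|z|^2 = 225+196 = 421
1/z = (15 + 14i)/421

1/z = 0.0356 + 0.0333i


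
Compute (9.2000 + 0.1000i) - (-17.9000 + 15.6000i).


Real: 9.2 + 17.9 = 27.1
Imag: 0.1 - 15.6 = -15.5

27.1000 - 15.5000i


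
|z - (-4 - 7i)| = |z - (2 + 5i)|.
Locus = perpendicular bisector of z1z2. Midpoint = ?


Equal distances means the locus is the perpendicular bisector of z1 and z2.
Midpoint = ((-4+2)/2, (-7+5)/2) = (-1.0000, -1.0000)

Perpendicular bisector through (-1.0000, -1.0000)


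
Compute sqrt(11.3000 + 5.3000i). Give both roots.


|z| = sqrt(127.69+28.09) = 12.4812
sqrt((|z|+a)/2) = sqrt((12.4812+11.3)/2) = sqrt(11.8906) = 3.4483
sqrt((|z|-a)/2) = sqrt((12.4812-11.3)/2) = sqrt(0.5906) = 0.7685

±(3.4483 + 0.7685i) i.e. 3.4483 + 0.7685i and -3.4483 - 0.7685i


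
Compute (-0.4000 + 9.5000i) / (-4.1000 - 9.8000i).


Conjugate of z2 = -4.1000 + 9.8000i
Numerator: (-0.4000 + 9.5000i)(-4.1000 + 9.8000i) = -91.4600 - 42.8700i
Denominator: (-4.1)^2 + (-9.8)^2 = 112.85
Result = (-91.4600 - 42.8700i)/112.85

-0.8105 - 0.3799i


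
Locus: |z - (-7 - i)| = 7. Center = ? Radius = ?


|z - z0| = r is a circle with center z0 and radius r.
Center = (-7, -1), radius = 7

Circle with center (-7, -1) and radius 7


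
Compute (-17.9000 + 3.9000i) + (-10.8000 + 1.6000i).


Real: -17.9 - 10.8 = -28.7
Imag: 3.9 + 1.6 = 5.5

-28.7000 + 5.5000i


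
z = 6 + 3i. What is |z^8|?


|z| = sqrt(36+9) = sqrt(45) = 6.7082
|z^8| = |z|^8 = (sqrt(45))^8 = 45^4 = 4100625

|z^8| = 4100625


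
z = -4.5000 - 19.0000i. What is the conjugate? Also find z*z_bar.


z_bar = -4.5000 + 19.0000i
z*z_bar = (-4.5)^2 + (-19)^2 = 20.25 + 361 = 381.25

z_bar = -4.5000 + 19.0000i, z*z_bar = 381.25


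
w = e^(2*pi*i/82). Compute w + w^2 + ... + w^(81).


With w = e^(2*pi*i/82), all 82 of the 82th roots of unity w^0 = 1, w, ..., w^(81) sum to 0: 1 + w + ... + w^(81) = (1 - w^82)/(1 - w) = 0 since w^82 = 1, w ≠ 1.
Removing the root 1: w + w^2 + ... + w^(81) = 0 - 1 = -1

Sum = -1


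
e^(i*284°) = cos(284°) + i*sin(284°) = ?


cos(284°) = 0.2419
sin(284°) = -0.9703

e^(i*284°) = 0.2419 - 0.9703i


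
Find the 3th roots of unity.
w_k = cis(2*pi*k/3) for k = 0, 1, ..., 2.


The 3th roots of unity are cis(360k/3°) for k=0..2
Angle step = 360/3 = 120°
Primitive root: cis(120°)
Primitive root = -0.5000 + 0.8660i

3 roots at angles: 0°, 120°, 240°


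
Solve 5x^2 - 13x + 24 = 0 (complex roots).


disc = (-13)^2 - 4*5*24 = 169 - 480 = -311
sqrt(|disc|) = sqrt(311) = 17.6352
Real part = 13/(2*5) = 1.3000
Imag part = 17.6352/(2*5) = 1.7635

1.3000 ± 1.7635i


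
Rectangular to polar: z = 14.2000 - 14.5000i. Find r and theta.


r = sqrt(201.64+210.25) = sqrt(411.89) = 20.2951
theta = atan2(-14.5, 14.2) = -45.5989 degrees

r = 20.2951, theta = -45.5989 degrees


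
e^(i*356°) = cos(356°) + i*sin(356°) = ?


cos(356°) = 0.9976
sin(356°) = -0.0698

e^(i*356°) = 0.9976 - 0.0698i


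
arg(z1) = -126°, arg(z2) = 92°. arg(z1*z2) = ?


arg(z1*z2) = -126° + 92° = -34°
Normalized to (-180°, 180°]: -34°

-34°


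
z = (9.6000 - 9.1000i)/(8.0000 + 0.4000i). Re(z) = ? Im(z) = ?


Multiply by conjugate: (9.6000 - 9.1000i)(8.0000 - 0.4000i) / (8^2 + 0.4^2)
Numerator real = 9.6*8 - (9.1)*0.4 = 73.16
Numerator imag = -9.1*8 - 9.6*0.4 = -76.64
Denominator = 64.16
Re(z) = 73.16/64.16 = 1.1403
Im(z) = -76.64/64.16 = -1.1945

Re(z) = 1.1403, Im(z) = -1.1945


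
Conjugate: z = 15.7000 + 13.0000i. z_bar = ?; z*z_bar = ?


z_bar = 15.7000 - 13.0000i
z*z_bar = 15.7^2 + 13^2 = 246.49 + 169 = 415.49

z_bar = 15.7000 - 13.0000i, z*z_bar = 415.49


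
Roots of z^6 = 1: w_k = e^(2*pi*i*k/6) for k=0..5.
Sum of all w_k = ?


The sum of all 6th roots of unity is 0.
Geometric series: (1 - w^6)/(1 - w) = (1-1)/(1-w) = 0 since w^6 = 1, w ≠ 1.
Alternatively: coefficient of z^5 in z^6 - 1 is 0.

0


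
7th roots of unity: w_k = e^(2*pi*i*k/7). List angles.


The 7th roots of unity are cis(360k/7°) for k=0..6
Angle step = 360/7 = 51.4286°
Primitive root: cis(51.4286°)
Primitive root = 0.6235 + 0.7818i

7 roots at angles: 0°, 51.4286°, 102.8571°, 154.2857°, 205.7143°, 257.1429°, 308.5714°


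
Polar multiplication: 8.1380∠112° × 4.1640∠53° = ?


r = 8.1380 * 4.1640 = 33.8866
theta = 112° + 53° = 165° = 165° (mod 360)

33.8866 cis(165°)


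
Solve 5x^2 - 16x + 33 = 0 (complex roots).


disc = (-16)^2 - 4*5*33 = 256 - 660 = -404
sqrt(|disc|) = sqrt(404) = 20.0998
Real part = 16/(2*5) = 1.6000
Imag part = 20.0998/(2*5) = 2.0100

1.6000 ± 2.0100i


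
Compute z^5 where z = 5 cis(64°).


r^5 = 5^5 = 3125
n*theta = 5*64° = 320° = 320° (mod 360)
a = 3125*cos(320°) = 2393.8889
b = 3125*sin(320°) = -2008.7113

3125 cis(320°) = 2393.8889 - 2008.7113i


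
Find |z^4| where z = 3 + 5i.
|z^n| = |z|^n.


|z| = sqrt(9+25) = sqrt(34) = 5.8310
|z^4| = |z|^4 = (sqrt(34))^4 = 34^2 = 1156

|z^4| = 1156


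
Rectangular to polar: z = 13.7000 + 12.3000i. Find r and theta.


r = sqrt(187.69+151.29) = sqrt(338.98) = 18.4114
theta = atan2(12.3, 13.7) = 41.9178 degrees

r = 18.4114, theta = 41.9178 degrees


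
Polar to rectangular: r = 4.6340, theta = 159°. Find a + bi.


a = 4.6340*cos(159°) = 4.6340*(-0.93358) = -4.3262
b = 4.6340*sin(159°) = 4.6340*0.35837 = 1.6607

-4.3262 + 1.6607i


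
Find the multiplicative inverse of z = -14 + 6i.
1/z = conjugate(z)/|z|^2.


|z|^2 = 196+36 = 232
1/z = (-14 - 6i)/232

1/z = -0.0603 - 0.0259i


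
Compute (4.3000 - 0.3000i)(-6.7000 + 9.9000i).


Real = 4.3*(-6.7) - (-0.3)*9.9 = -28.81 - (-2.97) = -25.84
Imag = 4.3*9.9 - (6.7)*(-0.3) = 42.57 + 2.01 = 44.58

-25.8400 + 44.5800i


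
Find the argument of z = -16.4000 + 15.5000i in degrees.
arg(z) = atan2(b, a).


Re = -16.4, Im = 15.5
arg = atan2(15.5, -16.4) = 136.6161 degrees

arg(z) = 136.6161 degrees


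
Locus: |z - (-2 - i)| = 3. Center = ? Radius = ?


|z - z0| = r is a circle with center z0 and radius r.
Center = (-2, -1), radius = 3

Circle with center (-2, -1) and radius 3


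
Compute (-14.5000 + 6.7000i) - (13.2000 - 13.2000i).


Real: -14.5 - 13.2 = -27.7
Imag: 6.7 + 13.2 = 19.9

-27.7000 + 19.9000i


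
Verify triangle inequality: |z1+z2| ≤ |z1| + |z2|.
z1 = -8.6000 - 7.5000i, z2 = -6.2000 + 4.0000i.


|z1| = sqrt((-8.6)^2 + (-7.5)^2) = sqrt(130.21) = 11.4110
|z2| = sqrt((-6.2)^2 + 4^2) = sqrt(54.44) = 7.3783
z1+z2 = -14.8000 - 3.5000i
|z1+z2| = sqrt(231.29) = 15.2082
|z1|+|z2| = 11.4110 + 7.3783 = 18.7893

|z1+z2| = 15.2082 ≤ |z1|+|z2| = 18.7893 (verified)


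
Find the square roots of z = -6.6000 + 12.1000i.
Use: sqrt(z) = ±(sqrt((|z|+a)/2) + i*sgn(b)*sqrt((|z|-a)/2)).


|z| = sqrt(43.56+146.41) = 13.7830
sqrt((|z|+a)/2) = sqrt((13.7830+(-6.6))/2) = sqrt(3.5915) = 1.8951
sqrt((|z|-a)/2) = sqrt((13.7830-(-6.6))/2) = sqrt(10.1915) = 3.1924

±(1.8951 + 3.1924i) i.e. 1.8951 + 3.1924i and -1.8951 - 3.1924i


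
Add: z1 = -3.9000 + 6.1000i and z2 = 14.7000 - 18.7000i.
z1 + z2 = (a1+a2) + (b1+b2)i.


Real: -3.9 + 14.7 = 10.8
Imag: 6.1 - 18.7 = -12.6

10.8000 - 12.6000i


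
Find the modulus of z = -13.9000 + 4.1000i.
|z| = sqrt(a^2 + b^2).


|z| = sqrt((-13.9)^2 + 4.1^2) = sqrt(193.21 + 16.81) = sqrt(210.02) = 14.4921

|z| = 14.4921


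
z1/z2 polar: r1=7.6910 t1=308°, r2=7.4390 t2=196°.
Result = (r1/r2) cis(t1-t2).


r = 7.6910 / 7.4390 = 1.0339
theta = 308° - 196° = 112° = 112° (mod 360)

1.0339 cis(112°)


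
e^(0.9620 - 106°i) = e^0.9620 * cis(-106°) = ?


e^0.9620 = 2.6169
cos(-106°) = -0.27564
sin(-106°) = -0.96126
Real = 2.6169*(-0.27564) = -0.7213
Imag = 2.6169*(-0.96126) = -2.5155

-0.7213 - 2.5155i


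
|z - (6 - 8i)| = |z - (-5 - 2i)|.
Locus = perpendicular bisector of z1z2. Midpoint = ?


Equal distances means the locus is the perpendicular bisector of z1 and z2.
Midpoint = ((6+(-5))/2, (-8+(-2))/2) = (0.5000, -5.0000)

Perpendicular bisector through (0.5000, -5.0000)


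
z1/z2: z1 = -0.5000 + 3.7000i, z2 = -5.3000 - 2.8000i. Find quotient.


Conjugate of z2 = -5.3000 + 2.8000i
Numerator: (-0.5000 + 3.7000i)(-5.3000 + 2.8000i) = -7.7100 - 21.0100i
Denominator: (-5.3)^2 + (-2.8)^2 = 35.93
Result = (-7.7100 - 21.0100i)/35.93

-0.2146 - 0.5847i


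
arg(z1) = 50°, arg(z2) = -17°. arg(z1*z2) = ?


arg(z1*z2) = 50° - 17° = 33°
Normalized to (-180°, 180°]: 33°

33°


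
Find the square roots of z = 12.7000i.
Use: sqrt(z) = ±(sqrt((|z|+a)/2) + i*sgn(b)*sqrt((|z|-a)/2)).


|z| = sqrt(0+161.29) = 12.7000
sqrt((|z|+a)/2) = sqrt((12.7000+0)/2) = sqrt(6.3500) = 2.5199
sqrt((|z|-a)/2) = sqrt((12.7000-0)/2) = sqrt(6.3500) = 2.5199

±(2.5199 + 2.5199i) i.e. 2.5199 + 2.5199i and -2.5199 - 2.5199i


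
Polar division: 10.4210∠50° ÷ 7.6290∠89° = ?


r = 10.4210 / 7.6290 = 1.3660
theta = 50° - 89° = -39° = 321° (mod 360)

1.3660 cis(321°)


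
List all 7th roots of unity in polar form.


The 7th roots of unity are cis(360k/7°) for k=0..6
Angle step = 360/7 = 51.4286°
Primitive root: cis(51.4286°)
Primitive root = 0.6235 + 0.7818i

7 roots at angles: 0°, 51.4286°, 102.8571°, 154.2857°, 205.7143°, 257.1429°, 308.5714°


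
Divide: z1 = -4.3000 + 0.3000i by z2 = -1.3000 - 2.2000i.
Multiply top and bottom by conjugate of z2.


Conjugate of z2 = -1.3000 + 2.2000i
Numerator: (-4.3000 + 0.3000i)(-1.3000 + 2.2000i) = 4.9300 - 9.8500i
Denominator: (-1.3)^2 + (-2.2)^2 = 6.53
Result = (4.9300 - 9.8500i)/6.53

0.7550 - 1.5084i


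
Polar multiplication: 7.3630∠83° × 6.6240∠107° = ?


r = 7.3630 * 6.6240 = 48.7725
theta = 83° + 107° = 190° = 190° (mod 360)

48.7725 cis(190°)


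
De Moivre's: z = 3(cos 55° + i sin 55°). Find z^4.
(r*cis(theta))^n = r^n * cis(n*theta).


r^4 = 3^4 = 81
n*theta = 4*55° = 220° = 220° (mod 360)
a = 81*cos(220°) = -62.0496
b = 81*sin(220°) = -52.0658

81 cis(220°) = -62.0496 - 52.0658i


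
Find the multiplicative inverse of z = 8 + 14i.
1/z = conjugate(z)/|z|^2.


|z|^2 = 64+196 = 260
1/z = (8 - 14i)/260

1/z = 0.0308 - 0.0538i


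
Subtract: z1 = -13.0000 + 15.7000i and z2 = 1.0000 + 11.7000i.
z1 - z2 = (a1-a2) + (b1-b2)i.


Real: -13 - 1 = -14
Imag: 15.7 - 11.7 = 4

-14.0000 + 4.0000i


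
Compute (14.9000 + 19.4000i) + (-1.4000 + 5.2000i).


Real: 14.9 - 1.4 = 13.5
Imag: 19.4 + 5.2 = 24.6

13.5000 + 24.6000i


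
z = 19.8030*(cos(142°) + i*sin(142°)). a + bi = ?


a = 19.8030*cos(142°) = 19.8030*(-0.78801) = -15.6050
b = 19.8030*sin(142°) = 19.8030*0.61566 = 12.1919

-15.6050 + 12.1919i


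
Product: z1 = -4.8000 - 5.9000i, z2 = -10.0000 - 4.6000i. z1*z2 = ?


Real = -4.8*(-10) - (-5.9)*(-4.6) = 48 - 27.14 = 20.86
Imag = -4.8*(-4.6) - (10)*(-5.9) = 22.08 + 59 = 81.08

20.8600 + 81.0800i


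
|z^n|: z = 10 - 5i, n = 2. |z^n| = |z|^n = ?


|z| = sqrt(100+25) = sqrt(125) = 11.1803
|z^2| = |z|^2 = (sqrt(125))^2 = 125

|z^2| = 125


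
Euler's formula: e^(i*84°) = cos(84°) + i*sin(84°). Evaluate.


cos(84°) = 0.1045
sin(84°) = 0.9945

e^(i*84°) = 0.1045 + 0.9945i


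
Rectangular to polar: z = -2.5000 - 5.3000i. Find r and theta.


r = sqrt(6.25+28.09) = sqrt(34.34) = 5.8600
theta = atan2(-5.3, -2.5) = -115.2532 degrees

r = 5.8600, theta = -115.2532 degrees


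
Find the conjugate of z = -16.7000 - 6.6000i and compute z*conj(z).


z_bar = -16.7000 + 6.6000i
z*z_bar = (-16.7)^2 + (-6.6)^2 = 278.89 + 43.56 = 322.45

z_bar = -16.7000 + 6.6000i, z*z_bar = 322.45


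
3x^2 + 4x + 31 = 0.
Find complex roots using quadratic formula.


disc = 4^2 - 4*3*31 = 16 - 372 = -356
sqrt(|disc|) = sqrt(356) = 18.8680
Real part = -4/(2*3) = -0.6667
Imag part = 18.8680/(2*3) = 3.1447

-0.6667 ± 3.1447i


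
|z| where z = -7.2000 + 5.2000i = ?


|z| = sqrt((-7.2)^2 + 5.2^2) = sqrt(51.84 + 27.04) = sqrt(78.88) = 8.8814

|z| = 8.8814


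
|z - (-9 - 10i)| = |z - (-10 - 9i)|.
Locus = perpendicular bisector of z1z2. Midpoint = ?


Equal distances means the locus is the perpendicular bisector of z1 and z2.
Midpoint = ((-9+(-10))/2, (-10+(-9))/2) = (-9.5000, -9.5000)

Perpendicular bisector through (-9.5000, -9.5000)


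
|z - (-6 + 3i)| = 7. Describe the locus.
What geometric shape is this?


|z - z0| = r is a circle with center z0 and radius r.
Center = (-6, 3), radius = 7

Circle with center (-6, 3) and radius 7


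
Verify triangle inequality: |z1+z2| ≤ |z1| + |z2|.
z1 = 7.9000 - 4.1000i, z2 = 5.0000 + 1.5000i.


|z1| = sqrt(7.9^2 + (-4.1)^2) = sqrt(79.22) = 8.9006
|z2| = sqrt(5^2 + 1.5^2) = sqrt(27.25) = 5.2202
z1+z2 = 12.9000 - 2.6000i
|z1+z2| = sqrt(173.17) = 13.1594
|z1|+|z2| = 8.9006 + 5.2202 = 14.1208

|z1+z2| = 13.1594 ≤ |z1|+|z2| = 14.1208 (verified)


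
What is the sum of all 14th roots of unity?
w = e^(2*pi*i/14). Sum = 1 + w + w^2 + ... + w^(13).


The sum of all 14th roots of unity is 0.
Geometric series: (1 - w^14)/(1 - w) = (1-1)/(1-w) = 0 since w^14 = 1, w ≠ 1.
Alternatively: coefficient of z^13 in z^14 - 1 is 0.

0


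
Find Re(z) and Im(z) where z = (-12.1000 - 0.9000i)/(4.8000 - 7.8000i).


Multiply by conjugate: (-12.1000 - 0.9000i)(4.8000 + 7.8000i) / (4.8^2 + (-7.8)^2)
Numerator real = -12.1*4.8 - (0.9)*(-7.8) = -51.06
Numerator imag = -0.9*4.8 - (-12.1)*(-7.8) = -98.7
Denominator = 83.88
Re(z) = -51.06/83.88 = -0.6087
Im(z) = -98.7/83.88 = -1.1767

Re(z) = -0.6087, Im(z) = -1.1767


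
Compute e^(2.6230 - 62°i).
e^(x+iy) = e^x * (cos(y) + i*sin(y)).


e^2.6230 = 13.7770
cos(-62°) = 0.46947
sin(-62°) = -0.88295
Real = 13.7770*0.46947 = 6.4679
Imag = 13.7770*(-0.88295) = -12.1644

6.4679 - 12.1644i


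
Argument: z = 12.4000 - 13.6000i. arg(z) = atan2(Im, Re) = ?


Re = 12.4, Im = -13.6
arg = atan2(-13.6, 12.4) = -47.6425 degrees

arg(z) = -47.6425 degrees


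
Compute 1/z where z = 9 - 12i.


|z|^2 = 81+144 = 225
1/z = (9 + 12i)/225

1/z = 0.0400 + 0.0533i


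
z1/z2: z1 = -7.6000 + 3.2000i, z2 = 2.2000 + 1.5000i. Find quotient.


Conjugate of z2 = 2.2000 - 1.5000i
Numerator: (-7.6000 + 3.2000i)(2.2000 - 1.5000i) = -11.9200 + 18.4400i
Denominator: 2.2^2 + 1.5^2 = 7.09
Result = (-11.9200 + 18.4400i)/7.09

-1.6812 + 2.6008i


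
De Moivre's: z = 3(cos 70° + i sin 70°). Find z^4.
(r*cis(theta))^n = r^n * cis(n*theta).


r^4 = 3^4 = 81
n*theta = 4*70° = 280° = 280° (mod 360)
a = 81*cos(280°) = 14.0655
b = 81*sin(280°) = -79.7694

81 cis(280°) = 14.0655 - 79.7694i


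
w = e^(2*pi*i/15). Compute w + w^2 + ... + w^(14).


With w = e^(2*pi*i/15), all 15 of the 15th roots of unity w^0 = 1, w, ..., w^(14) sum to 0: 1 + w + ... + w^(14) = (1 - w^15)/(1 - w) = 0 since w^15 = 1, w ≠ 1.
Removing the root 1: w + w^2 + ... + w^(14) = 0 - 1 = -1

Sum = -1


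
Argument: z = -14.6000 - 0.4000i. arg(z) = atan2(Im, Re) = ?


Re = -14.6, Im = -0.4
arg = atan2(-0.4, -14.6) = -178.4306 degrees

arg(z) = -178.4306 degrees


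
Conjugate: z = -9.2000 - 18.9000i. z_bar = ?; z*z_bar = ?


z_bar = -9.2000 + 18.9000i
z*z_bar = (-9.2)^2 + (-18.9)^2 = 84.64 + 357.21 = 441.85

z_bar = -9.2000 + 18.9000i, z*z_bar = 441.85


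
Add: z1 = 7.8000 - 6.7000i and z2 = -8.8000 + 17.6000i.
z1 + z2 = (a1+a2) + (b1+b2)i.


Real: 7.8 - 8.8 = -1
Imag: -6.7 + 17.6 = 10.9

-1.0000 + 10.9000i


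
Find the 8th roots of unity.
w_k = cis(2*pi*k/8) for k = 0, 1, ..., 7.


The 8th roots of unity are cis(360k/8°) for k=0..7
Angle step = 360/8 = 45°
Primitive root: cis(45°)
Primitive root = 0.7071 + 0.7071i

8 roots at angles: 0°, 45°, 90°, 135°, 180°, 225°, 270°, 315°


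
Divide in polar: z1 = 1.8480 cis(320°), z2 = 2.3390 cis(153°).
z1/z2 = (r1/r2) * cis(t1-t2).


r = 1.8480 / 2.3390 = 0.7901
theta = 320° - 153° = 167° = 167° (mod 360)

0.7901 cis(167°)


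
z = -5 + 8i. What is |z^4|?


|z| = sqrt(25+64) = sqrt(89) = 9.4340
|z^4| = |z|^4 = (sqrt(89))^4 = 89^2 = 7921

|z^4| = 7921


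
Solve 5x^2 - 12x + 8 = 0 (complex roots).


disc = (-12)^2 - 4*5*8 = 144 - 160 = -16
sqrt(|disc|) = sqrt(16) = 4.0000
Real part = 12/(2*5) = 1.2000
Imag part = 4.0000/(2*5) = 0.4000

1.2000 ± 0.4000i


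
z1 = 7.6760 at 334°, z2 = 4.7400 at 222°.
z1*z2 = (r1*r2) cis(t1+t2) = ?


r = 7.6760 * 4.7400 = 36.3842
theta = 334° + 222° = 556° = 196° (mod 360)

36.3842 cis(196°)


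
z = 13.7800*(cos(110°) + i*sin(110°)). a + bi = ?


a = 13.7800*cos(110°) = 13.7800*(-0.34202) = -4.7130
b = 13.7800*sin(110°) = 13.7800*0.939693 = 12.9490

-4.7130 + 12.9490i


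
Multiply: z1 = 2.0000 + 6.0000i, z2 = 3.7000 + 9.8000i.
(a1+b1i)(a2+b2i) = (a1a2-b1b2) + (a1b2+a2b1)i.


Real = 2*3.7 - 6*9.8 = 7.4 - 58.8 = -51.4
Imag = 2*9.8 + 3.7*6 = 19.6 + 22.2 = 41.8

-51.4000 + 41.8000i


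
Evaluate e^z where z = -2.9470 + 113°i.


e^-2.9470 = 0.0525
cos(113°) = -0.3907
sin(113°) = 0.9205
Real = 0.0525*(-0.3907) = -0.0205
Imag = 0.0525*0.9205 = 0.0483

-0.0205 + 0.0483i


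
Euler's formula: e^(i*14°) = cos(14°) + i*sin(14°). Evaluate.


cos(14°) = 0.9703
sin(14°) = 0.2419

e^(i*14°) = 0.9703 + 0.2419i


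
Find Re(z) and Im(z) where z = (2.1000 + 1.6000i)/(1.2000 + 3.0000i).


Multiply by conjugate: (2.1000 + 1.6000i)(1.2000 - 3.0000i) / (1.2^2 + 3^2)
Numerator real = 2.1*1.2 + 1.6*3 = 7.32
Numerator imag = 1.6*1.2 - 2.1*3 = -4.38
Denominator = 10.44
Re(z) = 7.32/10.44 = 0.7011
Im(z) = -4.38/10.44 = -0.4195

Re(z) = 0.7011, Im(z) = -0.4195


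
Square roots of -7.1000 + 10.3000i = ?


|z| = sqrt(50.41+106.09) = 12.5100
sqrt((|z|+a)/2) = sqrt((12.5100+(-7.1))/2) = sqrt(2.7050) = 1.6447
sqrt((|z|-a)/2) = sqrt((12.5100-(-7.1))/2) = sqrt(9.8050) = 3.1313

±(1.6447 + 3.1313i) i.e. 1.6447 + 3.1313i and -1.6447 - 3.1313i


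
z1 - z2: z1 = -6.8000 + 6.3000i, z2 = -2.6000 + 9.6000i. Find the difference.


Real: -6.8 + 2.6 = -4.2
Imag: 6.3 - 9.6 = -3.3

-4.2000 - 3.3000i


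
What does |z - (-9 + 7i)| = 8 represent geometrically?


|z - z0| = r is a circle with center z0 and radius r.
Center = (-9, 7), radius = 8

Circle with center (-9, 7) and radius 8


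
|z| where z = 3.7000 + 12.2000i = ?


|z| = sqrt(3.7^2 + 12.2^2) = sqrt(13.69 + 148.84) = sqrt(162.53) = 12.7487

|z| = 12.7487


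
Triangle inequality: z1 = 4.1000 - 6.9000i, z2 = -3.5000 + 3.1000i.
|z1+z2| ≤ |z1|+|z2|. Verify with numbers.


|z1| = sqrt(4.1^2 + (-6.9)^2) = sqrt(64.42) = 8.0262
|z2| = sqrt((-3.5)^2 + 3.1^2) = sqrt(21.86) = 4.6755
z1+z2 = 0.6000 - 3.8000i
|z1+z2| = sqrt(14.8) = 3.8471
|z1|+|z2| = 8.0262 + 4.6755 = 12.7017

|z1+z2| = 3.8471 ≤ |z1|+|z2| = 12.7017 (verified)


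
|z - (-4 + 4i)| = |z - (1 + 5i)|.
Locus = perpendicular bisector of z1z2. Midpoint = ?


Equal distances means the locus is the perpendicular bisector of z1 and z2.
Midpoint = ((-4+1)/2, (4+5)/2) = (-1.5000, 4.5000)

Perpendicular bisector through (-1.5000, 4.5000)


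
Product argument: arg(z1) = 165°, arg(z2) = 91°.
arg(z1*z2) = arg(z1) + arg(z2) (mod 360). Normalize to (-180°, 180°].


arg(z1*z2) = 165° + 91° = 256°
Normalized to (-180°, 180°]: -104°

-104°


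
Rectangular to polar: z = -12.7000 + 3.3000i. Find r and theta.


r = sqrt(161.29+10.89) = sqrt(172.18) = 13.1217
theta = atan2(3.3, -12.7) = 165.4342 degrees

r = 13.1217, theta = 165.4342 degrees


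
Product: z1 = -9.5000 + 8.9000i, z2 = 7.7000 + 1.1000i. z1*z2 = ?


Real = -9.5*7.7 - 8.9*1.1 = -73.15 - 9.79 = -82.94
Imag = -9.5*1.1 + 7.7*8.9 = -10.45 + 68.53 = 58.08

-82.9400 + 58.0800i


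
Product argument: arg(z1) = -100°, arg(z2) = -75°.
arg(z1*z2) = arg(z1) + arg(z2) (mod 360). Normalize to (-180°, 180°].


arg(z1*z2) = -100° - 75° = -175°
Normalized to (-180°, 180°]: -175°

-175°


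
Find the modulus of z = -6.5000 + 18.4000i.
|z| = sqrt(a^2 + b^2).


|z| = sqrt((-6.5)^2 + 18.4^2) = sqrt(42.25 + 338.56) = sqrt(380.81) = 19.5144

|z| = 19.5144


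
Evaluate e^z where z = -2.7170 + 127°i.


e^-2.7170 = 0.0661
cos(127°) = -0.6018
sin(127°) = 0.7986
Real = 0.0661*(-0.6018) = -0.0398
Imag = 0.0661*0.7986 = 0.0528

-0.0398 + 0.0528i


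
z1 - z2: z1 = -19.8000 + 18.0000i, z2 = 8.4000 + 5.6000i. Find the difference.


Real: -19.8 - 8.4 = -28.2
Imag: 18 - 5.6 = 12.4

-28.2000 + 12.4000i


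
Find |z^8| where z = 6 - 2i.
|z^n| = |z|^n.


|z| = sqrt(36+4) = sqrt(40) = 6.3246
|z^8| = |z|^8 = (sqrt(40))^8 = 40^4 = 2560000

|z^8| = 2560000


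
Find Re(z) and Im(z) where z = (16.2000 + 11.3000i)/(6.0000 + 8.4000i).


Multiply by conjugate: (16.2000 + 11.3000i)(6.0000 - 8.4000i) / (6^2 + 8.4^2)
Numerator real = 16.2*6 + 11.3*8.4 = 192.12
Numerator imag = 11.3*6 - 16.2*8.4 = -68.28
Denominator = 106.56
Re(z) = 192.12/106.56 = 1.8029
Im(z) = -68.28/106.56 = -0.6408

Re(z) = 1.8029, Im(z) = -0.6408


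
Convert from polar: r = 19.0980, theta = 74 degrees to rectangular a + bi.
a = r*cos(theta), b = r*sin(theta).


a = 19.0980*cos(74°) = 19.0980*0.275637 = 5.2641
b = 19.0980*sin(74°) = 19.0980*0.961262 = 18.3582

5.2641 + 18.3582i


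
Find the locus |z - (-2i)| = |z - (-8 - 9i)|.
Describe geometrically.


Equal distances means the locus is the perpendicular bisector of z1 and z2.
Midpoint = ((0+(-8))/2, (-2+(-9))/2) = (-4.0000, -5.5000)

Perpendicular bisector through (-4.0000, -5.5000)


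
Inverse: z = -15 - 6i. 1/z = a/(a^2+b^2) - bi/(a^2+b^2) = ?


|z|^2 = 225+36 = 261
1/z = (-15 + 6i)/261

1/z = -0.0575 + 0.0230i


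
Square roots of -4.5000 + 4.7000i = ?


|z| = sqrt(20.25+22.09) = 6.5069
sqrt((|z|+a)/2) = sqrt((6.5069+(-4.5))/2) = sqrt(1.0035) = 1.0017
sqrt((|z|-a)/2) = sqrt((6.5069-(-4.5))/2) = sqrt(5.5035) = 2.3459

±(1.0017 + 2.3459i) i.e. 1.0017 + 2.3459i and -1.0017 - 2.3459i


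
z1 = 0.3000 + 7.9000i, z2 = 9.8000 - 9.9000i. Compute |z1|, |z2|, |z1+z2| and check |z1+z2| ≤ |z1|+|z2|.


|z1| = sqrt(0.3^2 + 7.9^2) = sqrt(62.5) = 7.9057
|z2| = sqrt(9.8^2 + (-9.9)^2) = sqrt(194.05) = 13.9302
z1+z2 = 10.1000 - 2.0000i
|z1+z2| = sqrt(106.01) = 10.2961
|z1|+|z2| = 7.9057 + 13.9302 = 21.8359

|z1+z2| = 10.2961 ≤ |z1|+|z2| = 21.8359 (verified)


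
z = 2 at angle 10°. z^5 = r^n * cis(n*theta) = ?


r^5 = 2^5 = 32
n*theta = 5*10° = 50° = 50° (mod 360)
a = 32*cos(50°) = 20.5692
b = 32*sin(50°) = 24.5134

32 cis(50°) = 20.5692 + 24.5134i


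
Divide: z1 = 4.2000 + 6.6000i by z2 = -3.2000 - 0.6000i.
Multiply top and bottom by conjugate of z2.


Conjugate of z2 = -3.2000 + 0.6000i
Numerator: (4.2000 + 6.6000i)(-3.2000 + 0.6000i) = -17.4000 - 18.6000i
Denominator: (-3.2)^2 + (-0.6)^2 = 10.6
Result = (-17.4000 - 18.6000i)/10.6

-1.6415 - 1.7547i


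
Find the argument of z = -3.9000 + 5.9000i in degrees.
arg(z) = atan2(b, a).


Re = -3.9, Im = 5.9
arg = atan2(5.9, -3.9) = 123.4654 degrees

arg(z) = 123.4654 degrees


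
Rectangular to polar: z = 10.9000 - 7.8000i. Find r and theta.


r = sqrt(118.81+60.84) = sqrt(179.65) = 13.4034
theta = atan2(-7.8, 10.9) = -35.5874 degrees

r = 13.4034, theta = -35.5874 degrees


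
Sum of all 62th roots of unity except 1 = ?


With w = e^(2*pi*i/62), all 62 of the 62th roots of unity w^0 = 1, w, ..., w^(61) sum to 0: 1 + w + ... + w^(61) = (1 - w^62)/(1 - w) = 0 since w^62 = 1, w ≠ 1.
Removing the root 1: w + w^2 + ... + w^(61) = 0 - 1 = -1

Sum = -1


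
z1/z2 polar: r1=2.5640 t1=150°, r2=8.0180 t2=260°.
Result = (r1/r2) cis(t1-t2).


r = 2.5640 / 8.0180 = 0.3198
theta = 150° - 260° = -110° = 250° (mod 360)

0.3198 cis(250°)


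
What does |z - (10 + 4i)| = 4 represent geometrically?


|z - z0| = r is a circle with center z0 and radius r.
Center = (10, 4), radius = 4

Circle with center (10, 4) and radius 4


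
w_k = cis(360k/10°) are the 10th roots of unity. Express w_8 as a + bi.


Angle = 360*8/10 = 288°
a = cos(288°) = 0.3090
b = sin(288°) = -0.9511

0.3090 - 0.9511i


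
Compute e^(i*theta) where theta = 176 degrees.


cos(176°) = -0.9976
sin(176°) = 0.0698

e^(i*176°) = -0.9976 + 0.0698i


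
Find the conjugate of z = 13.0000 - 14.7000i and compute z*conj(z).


z_bar = 13.0000 + 14.7000i
z*z_bar = 13^2 + (-14.7)^2 = 169 + 216.09 = 385.09

z_bar = 13.0000 + 14.7000i, z*z_bar = 385.09


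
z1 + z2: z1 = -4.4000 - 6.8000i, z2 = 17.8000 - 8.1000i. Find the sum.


Real: -4.4 + 17.8 = 13.4
Imag: -6.8 - 8.1 = -14.9

13.4000 - 14.9000i


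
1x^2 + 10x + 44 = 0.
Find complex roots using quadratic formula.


disc = 10^2 - 4*1*44 = 100 - 176 = -76
sqrt(|disc|) = sqrt(76) = 8.7178
Real part = -10/(2*1) = -5.0000
Imag part = 8.7178/(2*1) = 4.3589

-5.0000 ± 4.3589i


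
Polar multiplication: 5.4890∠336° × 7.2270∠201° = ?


r = 5.4890 * 7.2270 = 39.6690
theta = 336° + 201° = 537° = 177° (mod 360)

39.6690 cis(177°)


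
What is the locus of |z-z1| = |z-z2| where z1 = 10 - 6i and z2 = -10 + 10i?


Equal distances means the locus is the perpendicular bisector of z1 and z2.
Midpoint = ((10+(-10))/2, (-6+10)/2) = (0, 2.0000)

Perpendicular bisector through (0, 2.0000)


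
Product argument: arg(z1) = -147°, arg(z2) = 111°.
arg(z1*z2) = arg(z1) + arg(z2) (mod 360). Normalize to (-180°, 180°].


arg(z1*z2) = -147° + 111° = -36°
Normalized to (-180°, 180°]: -36°

-36°


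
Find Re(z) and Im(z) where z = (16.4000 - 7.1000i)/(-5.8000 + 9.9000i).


Multiply by conjugate: (16.4000 - 7.1000i)(-5.8000 - 9.9000i) / ((-5.8)^2 + 9.9^2)
Numerator real = 16.4*(-5.8) - (7.1)*9.9 = -165.41
Numerator imag = -7.1*(-5.8) - 16.4*9.9 = -121.18
Denominator = 131.65
Re(z) = -165.41/131.65 = -1.2564
Im(z) = -121.18/131.65 = -0.9205

Re(z) = -1.2564, Im(z) = -0.9205


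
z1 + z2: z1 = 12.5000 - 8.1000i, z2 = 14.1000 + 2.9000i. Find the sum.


Real: 12.5 + 14.1 = 26.6
Imag: -8.1 + 2.9 = -5.2

26.6000 - 5.2000i


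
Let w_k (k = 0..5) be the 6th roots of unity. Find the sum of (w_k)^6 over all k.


The roots are w_k = w^k with w = e^(2*pi*i/6), and (w^k)^6 = (w^6)^k.
So S = 1 + u + u^2 + ... + u^(5) with u = w^6.
6 = 1*6 + 0, so 6 is a multiple of 6 and u = (w^6)^1 = 1.
Every one of the 6 terms equals 1: S = 6

S = 6


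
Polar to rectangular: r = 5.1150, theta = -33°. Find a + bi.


a = 5.1150*cos(-33°) = 5.1150*0.83867 = 4.2898
b = 5.1150*sin(-33°) = 5.1150*(-0.54464) = -2.7858

4.2898 - 2.7858i


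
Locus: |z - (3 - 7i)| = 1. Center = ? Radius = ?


|z - z0| = r is a circle with center z0 and radius r.
Center = (3, -7), radius = 1

Circle with center (3, -7) and radius 1


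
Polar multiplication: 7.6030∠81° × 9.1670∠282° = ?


r = 7.6030 * 9.1670 = 69.6967
theta = 81° + 282° = 363° = 3° (mod 360)

69.6967 cis(3°)


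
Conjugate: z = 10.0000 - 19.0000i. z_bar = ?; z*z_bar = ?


z_bar = 10.0000 + 19.0000i
z*z_bar = 10^2 + (-19)^2 = 100 + 361 = 461

z_bar = 10.0000 + 19.0000i, z*z_bar = 461


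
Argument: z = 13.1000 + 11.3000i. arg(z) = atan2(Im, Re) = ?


Re = 13.1, Im = 11.3
arg = atan2(11.3, 13.1) = 40.7809 degrees

arg(z) = 40.7809 degrees


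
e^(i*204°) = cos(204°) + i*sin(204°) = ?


cos(204°) = -0.9135
sin(204°) = -0.4067

e^(i*204°) = -0.9135 - 0.4067i


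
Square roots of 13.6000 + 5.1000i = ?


|z| = sqrt(184.96+26.01) = 14.5248
sqrt((|z|+a)/2) = sqrt((14.5248+13.6)/2) = sqrt(14.0624) = 3.7500
sqrt((|z|-a)/2) = sqrt((14.5248-13.6)/2) = sqrt(0.4624) = 0.6800

±(3.7500 + 0.6800i) i.e. 3.7500 + 0.6800i and -3.7500 - 0.6800i


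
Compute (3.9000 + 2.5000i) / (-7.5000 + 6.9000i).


Conjugate of z2 = -7.5000 - 6.9000i
Numerator: (3.9000 + 2.5000i)(-7.5000 - 6.9000i) = -12.0000 - 45.6600i
Denominator: (-7.5)^2 + 6.9^2 = 103.86
Result = (-12.0000 - 45.6600i)/103.86

-0.1155 - 0.4396i


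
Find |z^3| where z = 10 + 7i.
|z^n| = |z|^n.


|z| = sqrt(100+49) = sqrt(149) = 12.2066
|z^3| = |z|^3 = (sqrt(149))^3 = 149*sqrt(149)

|z^3| = 149*sqrt(149) ≈ 1818.7768


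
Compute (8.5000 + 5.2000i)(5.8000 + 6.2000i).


Real = 8.5*5.8 - 5.2*6.2 = 49.3 - 32.24 = 17.06
Imag = 8.5*6.2 + 5.8*5.2 = 52.7 + 30.16 = 82.86

17.0600 + 82.8600i


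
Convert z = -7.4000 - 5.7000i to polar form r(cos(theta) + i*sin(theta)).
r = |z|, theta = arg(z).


r = sqrt(54.76+32.49) = sqrt(87.25) = 9.3408
theta = atan2(-5.7, -7.4) = -142.3940 degrees

r = 9.3408, theta = -142.3940 degrees


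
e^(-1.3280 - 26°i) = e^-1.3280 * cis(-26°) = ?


e^-1.3280 = 0.2650
cos(-26°) = 0.8988
sin(-26°) = -0.4384
Real = 0.2650*0.8988 = 0.2382
Imag = 0.2650*(-0.4384) = -0.1162

0.2382 - 0.1162i


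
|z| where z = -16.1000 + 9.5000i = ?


|z| = sqrt((-16.1)^2 + 9.5^2) = sqrt(259.21 + 90.25) = sqrt(349.46) = 18.6938

|z| = 18.6938


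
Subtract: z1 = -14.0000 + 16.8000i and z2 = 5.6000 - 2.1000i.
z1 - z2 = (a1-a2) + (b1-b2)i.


Real: -14 - 5.6 = -19.6
Imag: 16.8 + 2.1 = 18.9

-19.6000 + 18.9000i


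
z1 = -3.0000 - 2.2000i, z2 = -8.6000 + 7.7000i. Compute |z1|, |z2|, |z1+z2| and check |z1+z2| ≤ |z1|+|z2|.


|z1| = sqrt((-3)^2 + (-2.2)^2) = sqrt(13.84) = 3.7202
|z2| = sqrt((-8.6)^2 + 7.7^2) = sqrt(133.25) = 11.5434
z1+z2 = -11.6000 + 5.5000i
|z1+z2| = sqrt(164.81) = 12.8378
|z1|+|z2| = 3.7202 + 11.5434 = 15.2636

|z1+z2| = 12.8378 ≤ |z1|+|z2| = 15.2636 (verified)


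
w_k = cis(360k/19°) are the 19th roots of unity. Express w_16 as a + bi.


Angle = 360*16/19 = 303.1579°
a = cos(303.1579°) = 0.5469
b = sin(303.1579°) = -0.8372

0.5469 - 0.8372i


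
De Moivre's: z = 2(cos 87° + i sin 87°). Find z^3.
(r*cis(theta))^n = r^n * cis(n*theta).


r^3 = 2^3 = 8
n*theta = 3*87° = 261° = 261° (mod 360)
a = 8*cos(261°) = -1.2515
b = 8*sin(261°) = -7.9015

8 cis(261°) = -1.2515 - 7.9015i


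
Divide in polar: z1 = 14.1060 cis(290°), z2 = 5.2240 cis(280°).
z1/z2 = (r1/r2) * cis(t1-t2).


r = 14.1060 / 5.2240 = 2.7002
theta = 290° - 280° = 10° = 10° (mod 360)

2.7002 cis(10°)


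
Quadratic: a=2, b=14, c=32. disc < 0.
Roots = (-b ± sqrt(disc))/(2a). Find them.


disc = 14^2 - 4*2*32 = 196 - 256 = -60
sqrt(|disc|) = sqrt(60) = 7.7460
Real part = -14/(2*2) = -3.5000
Imag part = 7.7460/(2*2) = 1.9365

-3.5000 ± 1.9365i


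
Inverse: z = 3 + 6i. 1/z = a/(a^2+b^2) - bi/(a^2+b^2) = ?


|z|^2 = 9+36 = 45
1/z = (3 - 6i)/45

1/z = 0.0667 - 0.1333i


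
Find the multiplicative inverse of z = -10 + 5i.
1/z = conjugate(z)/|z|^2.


|z|^2 = 100+25 = 125
1/z = (-10 - 5i)/125

1/z = -0.0800 - 0.0400i


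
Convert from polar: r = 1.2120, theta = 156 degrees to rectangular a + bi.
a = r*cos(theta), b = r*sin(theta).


a = 1.2120*cos(156°) = 1.2120*(-0.9135) = -1.1072
b = 1.2120*sin(156°) = 1.2120*0.40674 = 0.4930

-1.1072 + 0.4930i


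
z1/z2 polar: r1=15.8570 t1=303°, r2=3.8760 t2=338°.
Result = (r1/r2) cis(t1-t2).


r = 15.8570 / 3.8760 = 4.0911
theta = 303° - 338° = -35° = 325° (mod 360)

4.0911 cis(325°)


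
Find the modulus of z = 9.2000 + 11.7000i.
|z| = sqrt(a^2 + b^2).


|z| = sqrt(9.2^2 + 11.7^2) = sqrt(84.64 + 136.89) = sqrt(221.53) = 14.8839

|z| = 14.8839


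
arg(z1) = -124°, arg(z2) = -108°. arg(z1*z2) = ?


arg(z1*z2) = -124° - 108° = -232°
Normalized to (-180°, 180°]: 128°

128°


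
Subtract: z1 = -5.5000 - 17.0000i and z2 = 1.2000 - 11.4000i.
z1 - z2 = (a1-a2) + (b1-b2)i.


Real: -5.5 - 1.2 = -6.7
Imag: -17 + 11.4 = -5.6

-6.7000 - 5.6000i


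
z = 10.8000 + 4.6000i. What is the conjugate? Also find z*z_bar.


z_bar = 10.8000 - 4.6000i
z*z_bar = 10.8^2 + 4.6^2 = 116.64 + 21.16 = 137.8

z_bar = 10.8000 - 4.6000i, z*z_bar = 137.8


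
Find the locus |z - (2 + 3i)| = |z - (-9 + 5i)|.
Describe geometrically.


Equal distances means the locus is the perpendicular bisector of z1 and z2.
Midpoint = ((2+(-9))/2, (3+5)/2) = (-3.5000, 4.0000)

Perpendicular bisector through (-3.5000, 4.0000)


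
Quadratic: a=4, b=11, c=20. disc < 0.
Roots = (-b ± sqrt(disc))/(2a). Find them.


disc = 11^2 - 4*4*20 = 121 - 320 = -199
sqrt(|disc|) = sqrt(199) = 14.1067
Real part = -11/(2*4) = -1.3750
Imag part = 14.1067/(2*4) = 1.7633

-1.3750 ± 1.7633i


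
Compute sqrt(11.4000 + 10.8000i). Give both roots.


|z| = sqrt(129.96+116.64) = 15.7035
sqrt((|z|+a)/2) = sqrt((15.7035+11.4)/2) = sqrt(13.5518) = 3.6813
sqrt((|z|-a)/2) = sqrt((15.7035-11.4)/2) = sqrt(2.1518) = 1.4669

±(3.6813 + 1.4669i) i.e. 3.6813 + 1.4669i and -3.6813 - 1.4669i


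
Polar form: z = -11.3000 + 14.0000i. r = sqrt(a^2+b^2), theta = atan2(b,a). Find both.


r = sqrt(127.69+196) = sqrt(323.69) = 17.9914
theta = atan2(14, -11.3) = 128.9085 degrees

r = 17.9914, theta = 128.9085 degrees
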